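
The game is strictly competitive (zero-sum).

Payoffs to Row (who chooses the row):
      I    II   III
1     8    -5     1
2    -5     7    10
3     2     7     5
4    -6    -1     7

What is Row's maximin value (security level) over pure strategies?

2

The worst-case payoff for each row is 1: -5, 2: -5, 3: 2, 4: -6.
The best of these is 2.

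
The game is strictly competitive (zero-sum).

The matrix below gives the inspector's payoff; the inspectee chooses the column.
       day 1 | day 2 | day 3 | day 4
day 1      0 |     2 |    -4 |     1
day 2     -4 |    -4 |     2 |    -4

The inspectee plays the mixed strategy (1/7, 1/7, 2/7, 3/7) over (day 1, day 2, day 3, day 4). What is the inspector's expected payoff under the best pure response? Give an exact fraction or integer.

day 1: (0)·(1/7) + (2)·(1/7) + (-4)·(2/7) + (1)·(3/7) = -3/7.
day 2: (-4)·(1/7) + (-4)·(1/7) + (2)·(2/7) + (-4)·(3/7) = -16/7.
The best pure response is day 1 with expected payoff -3/7.

-3/7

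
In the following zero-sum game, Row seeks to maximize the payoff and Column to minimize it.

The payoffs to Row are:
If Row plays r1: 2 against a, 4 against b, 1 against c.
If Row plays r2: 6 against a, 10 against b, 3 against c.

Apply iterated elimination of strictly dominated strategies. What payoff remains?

Row r1 is strictly dominated by row r2 (6>2, 10>4, 3>1); eliminate r1.
Column b is strictly dominated by a for Column (6<10); eliminate b.
Column a is strictly dominated by c for Column (3<6); eliminate a.
Only (r2, c) remains, with payoff 3.

3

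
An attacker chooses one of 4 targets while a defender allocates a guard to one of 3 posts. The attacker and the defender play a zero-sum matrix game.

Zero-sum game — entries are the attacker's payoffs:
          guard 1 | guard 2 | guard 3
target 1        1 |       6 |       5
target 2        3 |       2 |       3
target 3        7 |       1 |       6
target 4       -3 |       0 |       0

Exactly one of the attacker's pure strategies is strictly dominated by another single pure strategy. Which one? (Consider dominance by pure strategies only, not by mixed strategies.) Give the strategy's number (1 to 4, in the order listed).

4

Compare target 4 with target 1: 1 > -3, 6 > 0, 5 > 0.
So target 1 strictly dominates target 4 for the attacker; target 4 is strictly dominated.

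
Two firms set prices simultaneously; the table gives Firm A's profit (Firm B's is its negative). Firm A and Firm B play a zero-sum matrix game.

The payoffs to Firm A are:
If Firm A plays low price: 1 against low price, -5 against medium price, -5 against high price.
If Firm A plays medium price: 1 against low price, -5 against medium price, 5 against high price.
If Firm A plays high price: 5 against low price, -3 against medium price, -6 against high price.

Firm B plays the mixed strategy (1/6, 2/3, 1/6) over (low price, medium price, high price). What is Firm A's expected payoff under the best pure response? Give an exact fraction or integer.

low price: (1)·(1/6) + (-5)·(2/3) + (-5)·(1/6) = -4.
medium price: (1)·(1/6) + (-5)·(2/3) + (5)·(1/6) = -7/3.
high price: (5)·(1/6) + (-3)·(2/3) + (-6)·(1/6) = -13/6.
The best pure response is high price with expected payoff -13/6.

-13/6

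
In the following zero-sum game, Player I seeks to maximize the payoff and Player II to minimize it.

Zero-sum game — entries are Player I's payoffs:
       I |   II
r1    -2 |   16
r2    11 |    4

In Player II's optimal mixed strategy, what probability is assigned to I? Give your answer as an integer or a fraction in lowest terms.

Row minima are -2 and 4, so Player I's maximin is 4; column maxima are 11 and 16, so Player II's minimax is 11. These differ, so the equilibrium is in mixed strategies.
Let Player II play I with probability q. Player I is indifferent when −2q + 16(1−q) = 11q + 4(1−q), giving q = 12/25.

12/25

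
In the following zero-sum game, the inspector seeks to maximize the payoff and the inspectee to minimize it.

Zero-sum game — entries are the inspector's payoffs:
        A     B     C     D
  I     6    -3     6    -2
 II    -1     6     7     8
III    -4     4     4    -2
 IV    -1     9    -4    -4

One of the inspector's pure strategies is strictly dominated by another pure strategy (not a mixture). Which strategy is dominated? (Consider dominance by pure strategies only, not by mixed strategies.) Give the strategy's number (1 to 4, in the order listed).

3

Compare III with II: -1 > -4, 6 > 4, 7 > 4, 8 > -2.
So II strictly dominates III for the inspector; III is strictly dominated.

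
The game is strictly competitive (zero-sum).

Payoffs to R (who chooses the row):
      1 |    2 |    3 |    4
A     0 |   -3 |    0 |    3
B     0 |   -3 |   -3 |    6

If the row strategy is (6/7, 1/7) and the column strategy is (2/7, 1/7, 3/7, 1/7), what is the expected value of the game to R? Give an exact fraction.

Against (2/7, 1/7, 3/7, 1/7), each row's expected payoff is A: 0; B: -6/7.
Taking the (6/7, 1/7)-weighted average: (6/7)·(0) + (1/7)·(-6/7) = -6/49.

-6/49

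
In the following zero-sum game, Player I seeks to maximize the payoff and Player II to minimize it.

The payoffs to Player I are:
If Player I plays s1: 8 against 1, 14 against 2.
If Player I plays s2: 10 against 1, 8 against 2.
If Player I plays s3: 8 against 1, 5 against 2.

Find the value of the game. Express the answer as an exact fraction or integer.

19/2

Row s3 is strictly dominated by row s2, so Player I never plays it.
The remaining 2×2 game on (s1, s2) × (1, 2) has no saddle point. Let Player I play s1 with probability p; indifference gives 8p + 10(1−p) = 14p + 8(1−p), so p = 1/4.
Similarly Player II's optimal q on 1 is 3/4, and the value is 8·(3/4) + (14)·(1/4) = 19/2.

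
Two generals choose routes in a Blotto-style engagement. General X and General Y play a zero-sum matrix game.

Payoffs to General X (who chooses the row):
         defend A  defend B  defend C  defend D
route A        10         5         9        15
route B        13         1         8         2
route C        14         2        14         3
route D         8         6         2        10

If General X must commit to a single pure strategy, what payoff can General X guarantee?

The worst-case payoff for each row is route A: 5, route B: 1, route C: 2, route D: 2.
The best of these is 5.

5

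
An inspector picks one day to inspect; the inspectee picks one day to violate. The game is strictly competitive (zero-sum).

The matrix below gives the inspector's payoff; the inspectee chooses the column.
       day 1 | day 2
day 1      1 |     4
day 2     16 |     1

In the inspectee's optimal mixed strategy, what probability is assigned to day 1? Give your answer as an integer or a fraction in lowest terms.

Row minima are 1 and 1, so the inspector's maximin is 1; column maxima are 16 and 4, so the inspectee's minimax is 4. These differ, so the equilibrium is in mixed strategies.
Let the inspectee play day 1 with probability q. The inspector is indifferent when q + 4(1−q) = 16q + (1−q), giving q = 1/6.

1/6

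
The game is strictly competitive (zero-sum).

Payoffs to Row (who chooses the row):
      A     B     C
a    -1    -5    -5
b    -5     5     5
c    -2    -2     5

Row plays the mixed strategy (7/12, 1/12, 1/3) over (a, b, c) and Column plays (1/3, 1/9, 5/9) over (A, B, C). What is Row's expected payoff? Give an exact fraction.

Against (1/3, 1/9, 5/9), each row's expected payoff is a: -11/3; b: 5/3; c: 17/9.
Taking the (7/12, 1/12, 1/3)-weighted average: (7/12)·(-11/3) + (1/12)·(5/3) + (1/3)·(17/9) = -37/27.

-37/27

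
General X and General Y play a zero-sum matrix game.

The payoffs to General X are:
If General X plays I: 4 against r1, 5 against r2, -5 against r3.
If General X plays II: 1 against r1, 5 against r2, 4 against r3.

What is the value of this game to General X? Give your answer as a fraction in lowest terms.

7/4

Column r2 is strictly dominated by r1 for General Y (it gives General X more in every row).
The remaining 2×2 game on (I, II) × (r1, r3) has no saddle point. Let General X play I with probability p; indifference gives 4p + (1−p) = −5p + 4(1−p), so p = 1/4.
Similarly General Y's optimal q on r1 is 3/4, and the value is 4·(3/4) + (-5)·(1/4) = 7/4.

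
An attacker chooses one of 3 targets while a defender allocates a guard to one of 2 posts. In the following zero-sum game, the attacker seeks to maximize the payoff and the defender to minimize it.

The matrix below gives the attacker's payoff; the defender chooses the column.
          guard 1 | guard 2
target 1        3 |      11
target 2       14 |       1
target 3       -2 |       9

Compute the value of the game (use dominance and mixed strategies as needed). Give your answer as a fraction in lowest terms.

151/21

Row target 3 is strictly dominated by row target 1, so the attacker never plays it.
The remaining 2×2 game on (target 1, target 2) × (guard 1, guard 2) has no saddle point. Let the attacker play target 1 with probability p; indifference gives 3p + 14(1−p) = 11p + (1−p), so p = 13/21.
Similarly the defender's optimal q on guard 1 is 10/21, and the value is 3·(10/21) + (11)·(11/21) = 151/21.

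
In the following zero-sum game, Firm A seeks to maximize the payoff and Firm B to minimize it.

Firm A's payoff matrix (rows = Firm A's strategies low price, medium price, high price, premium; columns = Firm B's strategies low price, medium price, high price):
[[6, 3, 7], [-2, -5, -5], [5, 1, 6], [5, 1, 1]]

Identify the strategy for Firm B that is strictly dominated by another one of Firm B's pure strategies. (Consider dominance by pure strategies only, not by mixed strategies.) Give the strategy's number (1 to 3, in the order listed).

1

Firm B prefers columns that give Firm A less. Compare low price with medium price: 3 < 6, -5 < -2, 1 < 5, 1 < 5.
So medium price strictly dominates low price for Firm B; low price is strictly dominated.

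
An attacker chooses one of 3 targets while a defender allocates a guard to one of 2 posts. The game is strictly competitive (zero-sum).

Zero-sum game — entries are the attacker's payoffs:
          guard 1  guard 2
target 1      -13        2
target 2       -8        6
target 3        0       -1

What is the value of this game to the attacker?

-8/15

Row target 1 is strictly dominated by row target 2, so the attacker never plays it.
The remaining 2×2 game on (target 2, target 3) × (guard 1, guard 2) has no saddle point. Let the attacker play target 2 with probability p; indifference gives −8p = 6p − (1−p), so p = 1/15.
Similarly the defender's optimal q on guard 1 is 7/15, and the value is -8·(7/15) + (6)·(8/15) = -8/15.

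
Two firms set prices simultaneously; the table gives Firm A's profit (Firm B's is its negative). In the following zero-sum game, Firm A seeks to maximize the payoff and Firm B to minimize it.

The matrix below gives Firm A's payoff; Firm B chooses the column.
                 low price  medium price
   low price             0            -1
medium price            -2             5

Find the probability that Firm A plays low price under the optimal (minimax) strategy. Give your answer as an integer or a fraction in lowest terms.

7/8

Row minima are -1 and -2, so Firm A's maximin is -1; column maxima are 0 and 5, so Firm B's minimax is 0. These differ, so the equilibrium is in mixed strategies.
Let Firm A play low price with probability p. Firm B is indifferent when −2(1−p) = −p + 5(1−p), giving p = 7/8.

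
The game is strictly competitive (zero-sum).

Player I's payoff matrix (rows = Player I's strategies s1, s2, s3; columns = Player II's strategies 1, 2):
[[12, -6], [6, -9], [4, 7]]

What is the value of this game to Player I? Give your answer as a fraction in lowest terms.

Row s2 is strictly dominated by row s1, so Player I never plays it.
The remaining 2×2 game on (s1, s3) × (1, 2) has no saddle point. Let Player I play s1 with probability p; indifference gives 12p + 4(1−p) = −6p + 7(1−p), so p = 1/7.
Similarly Player II's optimal q on 1 is 13/21, and the value is 12·(13/21) + (-6)·(8/21) = 36/7.

36/7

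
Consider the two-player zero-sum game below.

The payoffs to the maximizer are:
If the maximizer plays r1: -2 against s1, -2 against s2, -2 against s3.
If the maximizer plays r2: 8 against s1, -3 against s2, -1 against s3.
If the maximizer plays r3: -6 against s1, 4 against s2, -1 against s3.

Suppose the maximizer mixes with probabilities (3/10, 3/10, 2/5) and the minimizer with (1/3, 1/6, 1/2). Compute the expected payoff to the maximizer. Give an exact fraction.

Against (1/3, 1/6, 1/2), each row's expected payoff is r1: -2; r2: 5/3; r3: -11/6.
Taking the (3/10, 3/10, 2/5)-weighted average: (3/10)·(-2) + (3/10)·(5/3) + (2/5)·(-11/6) = -5/6.

-5/6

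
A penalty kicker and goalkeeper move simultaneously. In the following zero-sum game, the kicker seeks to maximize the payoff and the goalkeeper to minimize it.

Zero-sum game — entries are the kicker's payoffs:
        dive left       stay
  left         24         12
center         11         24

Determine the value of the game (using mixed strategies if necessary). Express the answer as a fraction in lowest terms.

Row minima are 12 and 11, so the kicker's maximin is 12; column maxima are 24 and 24, so the goalkeeper's minimax is 24. These differ, so the equilibrium is in mixed strategies.
Let the kicker play left with probability p. The goalkeeper is indifferent when 24p + 11(1−p) = 12p + 24(1−p), giving p = 13/25.
Let the goalkeeper play dive left with probability q. The kicker is indifferent when 24q + 12(1−q) = 11q + 24(1−q), giving q = 12/25.
The value is 24·(12/25) + (12)·(13/25) = 444/25.

444/25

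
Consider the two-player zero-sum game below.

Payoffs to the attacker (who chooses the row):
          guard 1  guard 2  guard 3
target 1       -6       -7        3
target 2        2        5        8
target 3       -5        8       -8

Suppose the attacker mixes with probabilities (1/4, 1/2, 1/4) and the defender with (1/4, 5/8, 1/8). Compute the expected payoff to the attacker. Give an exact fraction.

13/8

Against (1/4, 5/8, 1/8), each row's expected payoff is target 1: -11/2; target 2: 37/8; target 3: 11/4.
Taking the (1/4, 1/2, 1/4)-weighted average: (1/4)·(-11/2) + (1/2)·(37/8) + (1/4)·(11/4) = 13/8.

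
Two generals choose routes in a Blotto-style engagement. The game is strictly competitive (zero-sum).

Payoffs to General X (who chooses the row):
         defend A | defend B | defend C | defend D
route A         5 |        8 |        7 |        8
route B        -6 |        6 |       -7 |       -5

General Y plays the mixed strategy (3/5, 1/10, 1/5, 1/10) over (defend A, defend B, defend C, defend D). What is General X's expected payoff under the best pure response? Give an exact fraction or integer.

6

route A: (5)·(3/5) + (8)·(1/10) + (7)·(1/5) + (8)·(1/10) = 6.
route B: (-6)·(3/5) + (6)·(1/10) + (-7)·(1/5) + (-5)·(1/10) = -49/10.
The best pure response is route A with expected payoff 6.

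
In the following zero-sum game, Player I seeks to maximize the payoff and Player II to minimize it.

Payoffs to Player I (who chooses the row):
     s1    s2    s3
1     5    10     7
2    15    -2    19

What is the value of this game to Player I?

Column s3 is strictly dominated by s1 for Player II (it gives Player I more in every row).
The remaining 2×2 game on (1, 2) × (s1, s2) has no saddle point. Let Player I play 1 with probability p; indifference gives 5p + 15(1−p) = 10p − 2(1−p), so p = 17/22.
Similarly Player II's optimal q on s1 is 6/11, and the value is 5·(6/11) + (10)·(5/11) = 80/11.

80/11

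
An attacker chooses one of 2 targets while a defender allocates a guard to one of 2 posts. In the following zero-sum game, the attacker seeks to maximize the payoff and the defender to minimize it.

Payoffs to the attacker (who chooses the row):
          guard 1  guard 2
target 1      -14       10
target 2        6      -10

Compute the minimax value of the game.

-2

Row minima are -14 and -10, so the attacker's maximin is -10; column maxima are 6 and 10, so the defender's minimax is 6. These differ, so the equilibrium is in mixed strategies.
Let the attacker play target 1 with probability p. The defender is indifferent when −14p + 6(1−p) = 10p − 10(1−p), giving p = 2/5.
Let the defender play guard 1 with probability q. The attacker is indifferent when −14q + 10(1−q) = 6q − 10(1−q), giving q = 1/2.
The value is -14·(1/2) + (10)·(1/2) = -2.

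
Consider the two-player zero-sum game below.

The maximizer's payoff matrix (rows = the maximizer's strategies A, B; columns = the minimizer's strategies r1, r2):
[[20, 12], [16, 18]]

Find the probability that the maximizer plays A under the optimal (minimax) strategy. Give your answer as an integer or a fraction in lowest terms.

Row minima are 12 and 16, so the maximizer's maximin is 16; column maxima are 20 and 18, so the minimizer's minimax is 18. These differ, so the equilibrium is in mixed strategies.
Let the maximizer play A with probability p. The minimizer is indifferent when 20p + 16(1−p) = 12p + 18(1−p), giving p = 1/5.

1/5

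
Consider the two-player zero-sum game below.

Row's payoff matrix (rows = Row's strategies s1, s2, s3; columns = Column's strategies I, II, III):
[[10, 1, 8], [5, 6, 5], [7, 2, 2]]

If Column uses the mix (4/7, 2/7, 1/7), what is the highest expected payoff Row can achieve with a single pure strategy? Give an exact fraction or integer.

s1: (10)·(4/7) + (1)·(2/7) + (8)·(1/7) = 50/7.
s2: (5)·(4/7) + (6)·(2/7) + (5)·(1/7) = 37/7.
s3: (7)·(4/7) + (2)·(2/7) + (2)·(1/7) = 34/7.
The best pure response is s1 with expected payoff 50/7.

50/7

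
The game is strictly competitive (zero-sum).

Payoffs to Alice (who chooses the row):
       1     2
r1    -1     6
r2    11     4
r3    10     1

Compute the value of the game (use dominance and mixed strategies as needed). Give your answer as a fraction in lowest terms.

Row r3 is strictly dominated by row r2, so Alice never plays it.
The remaining 2×2 game on (r1, r2) × (1, 2) has no saddle point. Let Alice play r1 with probability p; indifference gives −p + 11(1−p) = 6p + 4(1−p), so p = 1/2.
Similarly Bob's optimal q on 1 is 1/7, and the value is -1·(1/7) + (6)·(6/7) = 5.

5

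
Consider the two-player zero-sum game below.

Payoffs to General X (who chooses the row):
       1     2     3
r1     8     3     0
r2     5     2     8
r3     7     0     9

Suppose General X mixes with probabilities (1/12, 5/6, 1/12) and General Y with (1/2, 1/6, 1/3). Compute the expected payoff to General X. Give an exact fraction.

11/2

Against (1/2, 1/6, 1/3), each row's expected payoff is r1: 9/2; r2: 11/2; r3: 13/2.
Taking the (1/12, 5/6, 1/12)-weighted average: (1/12)·(9/2) + (5/6)·(11/2) + (1/12)·(13/2) = 11/2.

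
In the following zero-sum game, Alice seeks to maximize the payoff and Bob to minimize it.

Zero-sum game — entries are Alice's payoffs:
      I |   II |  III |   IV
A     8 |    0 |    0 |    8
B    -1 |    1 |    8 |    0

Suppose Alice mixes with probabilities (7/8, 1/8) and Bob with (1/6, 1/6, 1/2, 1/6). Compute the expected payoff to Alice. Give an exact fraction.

Against (1/6, 1/6, 1/2, 1/6), each row's expected payoff is A: 8/3; B: 4.
Taking the (7/8, 1/8)-weighted average: (7/8)·(8/3) + (1/8)·(4) = 17/6.

17/6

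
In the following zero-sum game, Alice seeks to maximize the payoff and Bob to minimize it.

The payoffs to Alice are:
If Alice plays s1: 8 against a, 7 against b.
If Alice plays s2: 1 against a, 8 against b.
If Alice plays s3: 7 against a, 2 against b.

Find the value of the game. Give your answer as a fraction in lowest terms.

57/8

Row s3 is strictly dominated by row s1, so Alice never plays it.
The remaining 2×2 game on (s1, s2) × (a, b) has no saddle point. Let Alice play s1 with probability p; indifference gives 8p + (1−p) = 7p + 8(1−p), so p = 7/8.
Similarly Bob's optimal q on a is 1/8, and the value is 8·(1/8) + (7)·(7/8) = 57/8.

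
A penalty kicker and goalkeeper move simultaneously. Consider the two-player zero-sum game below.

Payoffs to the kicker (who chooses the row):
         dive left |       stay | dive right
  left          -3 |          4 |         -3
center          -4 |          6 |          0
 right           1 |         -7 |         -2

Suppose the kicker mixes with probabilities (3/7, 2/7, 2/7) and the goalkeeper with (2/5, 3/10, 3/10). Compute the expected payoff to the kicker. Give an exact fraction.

-69/70

Against (2/5, 3/10, 3/10), each row's expected payoff is left: -9/10; center: 1/5; right: -23/10.
Taking the (3/7, 2/7, 2/7)-weighted average: (3/7)·(-9/10) + (2/7)·(1/5) + (2/7)·(-23/10) = -69/70.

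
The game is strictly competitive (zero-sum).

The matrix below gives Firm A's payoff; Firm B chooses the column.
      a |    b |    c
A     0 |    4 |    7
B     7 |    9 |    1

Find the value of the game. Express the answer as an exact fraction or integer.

Column b is strictly dominated by a for Firm B (it gives Firm A more in every row).
The remaining 2×2 game on (A, B) × (a, c) has no saddle point. Let Firm A play A with probability p; indifference gives 7(1−p) = 7p + (1−p), so p = 6/13.
Similarly Firm B's optimal q on a is 6/13, and the value is 0·(6/13) + (7)·(7/13) = 49/13.

49/13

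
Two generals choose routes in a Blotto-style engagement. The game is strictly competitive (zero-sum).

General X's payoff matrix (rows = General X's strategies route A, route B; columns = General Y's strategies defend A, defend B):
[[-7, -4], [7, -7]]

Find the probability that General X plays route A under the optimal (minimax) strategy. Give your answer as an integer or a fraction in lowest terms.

14/17

Row minima are -7 and -7, so General X's maximin is -7; column maxima are 7 and -4, so General Y's minimax is -4. These differ, so the equilibrium is in mixed strategies.
Let General X play route A with probability p. General Y is indifferent when −7p + 7(1−p) = −4p − 7(1−p), giving p = 14/17.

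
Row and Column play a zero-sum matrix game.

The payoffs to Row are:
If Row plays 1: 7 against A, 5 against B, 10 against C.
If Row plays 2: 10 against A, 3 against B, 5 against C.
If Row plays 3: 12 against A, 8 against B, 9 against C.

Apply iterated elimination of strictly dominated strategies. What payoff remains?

8

Row 2 is strictly dominated by row 3 (12>10, 8>3, 9>5); eliminate 2.
Column A is strictly dominated by B for Column (5<7, 8<12); eliminate A.
Column C is strictly dominated by B for Column (5<10, 8<9); eliminate C.
Row 1 is strictly dominated by row 3 (8>5); eliminate 1.
Only (3, B) remains, with payoff 8.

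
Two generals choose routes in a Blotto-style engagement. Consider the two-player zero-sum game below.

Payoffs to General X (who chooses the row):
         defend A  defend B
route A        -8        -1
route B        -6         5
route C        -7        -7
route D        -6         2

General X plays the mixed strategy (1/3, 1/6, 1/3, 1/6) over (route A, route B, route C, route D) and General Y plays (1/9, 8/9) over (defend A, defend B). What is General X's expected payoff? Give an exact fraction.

Against (1/9, 8/9), each row's expected payoff is route A: -16/9; route B: 34/9; route C: -7; route D: 10/9.
Taking the (1/3, 1/6, 1/3, 1/6)-weighted average: (1/3)·(-16/9) + (1/6)·(34/9) + (1/3)·(-7) + (1/6)·(10/9) = -19/9.

-19/9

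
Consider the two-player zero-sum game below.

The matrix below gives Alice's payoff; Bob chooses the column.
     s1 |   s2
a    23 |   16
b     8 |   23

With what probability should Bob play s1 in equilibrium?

Row minima are 16 and 8, so Alice's maximin is 16; column maxima are 23 and 23, so Bob's minimax is 23. These differ, so the equilibrium is in mixed strategies.
Let Bob play s1 with probability q. Alice is indifferent when 23q + 16(1−q) = 8q + 23(1−q), giving q = 7/22.

7/22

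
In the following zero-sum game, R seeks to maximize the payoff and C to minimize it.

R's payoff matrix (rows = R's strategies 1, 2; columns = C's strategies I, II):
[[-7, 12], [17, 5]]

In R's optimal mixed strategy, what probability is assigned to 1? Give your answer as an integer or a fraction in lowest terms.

12/31

Row minima are -7 and 5, so R's maximin is 5; column maxima are 17 and 12, so C's minimax is 12. These differ, so the equilibrium is in mixed strategies.
Let R play 1 with probability p. C is indifferent when −7p + 17(1−p) = 12p + 5(1−p), giving p = 12/31.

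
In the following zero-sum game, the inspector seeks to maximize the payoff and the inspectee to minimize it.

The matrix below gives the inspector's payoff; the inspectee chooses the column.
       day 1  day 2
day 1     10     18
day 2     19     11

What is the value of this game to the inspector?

29/2

Row minima are 10 and 11, so the inspector's maximin is 11; column maxima are 19 and 18, so the inspectee's minimax is 18. These differ, so the equilibrium is in mixed strategies.
Let the inspector play day 1 with probability p. The inspectee is indifferent when 10p + 19(1−p) = 18p + 11(1−p), giving p = 1/2.
Let the inspectee play day 1 with probability q. The inspector is indifferent when 10q + 18(1−q) = 19q + 11(1−q), giving q = 7/16.
The value is 10·(7/16) + (18)·(9/16) = 29/2.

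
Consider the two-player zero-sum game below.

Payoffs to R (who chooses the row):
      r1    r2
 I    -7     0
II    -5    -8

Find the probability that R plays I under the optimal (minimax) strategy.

3/10

Row minima are -7 and -8, so R's maximin is -7; column maxima are -5 and 0, so C's minimax is -5. These differ, so the equilibrium is in mixed strategies.
Let R play I with probability p. C is indifferent when −7p − 5(1−p) = −8(1−p), giving p = 3/10.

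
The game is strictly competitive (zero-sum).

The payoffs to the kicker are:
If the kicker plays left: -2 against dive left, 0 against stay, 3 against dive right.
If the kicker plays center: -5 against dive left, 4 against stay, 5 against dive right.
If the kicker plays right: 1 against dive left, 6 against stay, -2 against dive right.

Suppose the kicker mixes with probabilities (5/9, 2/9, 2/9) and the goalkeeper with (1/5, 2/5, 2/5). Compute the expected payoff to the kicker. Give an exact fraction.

64/45

Against (1/5, 2/5, 2/5), each row's expected payoff is left: 4/5; center: 13/5; right: 9/5.
Taking the (5/9, 2/9, 2/9)-weighted average: (5/9)·(4/5) + (2/9)·(13/5) + (2/9)·(9/5) = 64/45.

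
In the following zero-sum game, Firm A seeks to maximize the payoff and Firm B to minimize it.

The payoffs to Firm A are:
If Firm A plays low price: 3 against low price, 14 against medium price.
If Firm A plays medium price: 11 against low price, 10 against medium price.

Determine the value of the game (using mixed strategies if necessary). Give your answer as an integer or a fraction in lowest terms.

31/3

Row minima are 3 and 10, so Firm A's maximin is 10; column maxima are 11 and 14, so Firm B's minimax is 11. These differ, so the equilibrium is in mixed strategies.
Let Firm A play low price with probability p. Firm B is indifferent when 3p + 11(1−p) = 14p + 10(1−p), giving p = 1/12.
Let Firm B play low price with probability q. Firm A is indifferent when 3q + 14(1−q) = 11q + 10(1−q), giving q = 1/3.
The value is 3·(1/3) + (14)·(2/3) = 31/3.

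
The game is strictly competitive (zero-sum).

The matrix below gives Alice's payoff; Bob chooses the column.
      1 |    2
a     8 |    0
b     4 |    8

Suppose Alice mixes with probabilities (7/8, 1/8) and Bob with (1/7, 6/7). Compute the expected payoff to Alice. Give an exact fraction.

27/14

Against (1/7, 6/7), each row's expected payoff is a: 8/7; b: 52/7.
Taking the (7/8, 1/8)-weighted average: (7/8)·(8/7) + (1/8)·(52/7) = 27/14.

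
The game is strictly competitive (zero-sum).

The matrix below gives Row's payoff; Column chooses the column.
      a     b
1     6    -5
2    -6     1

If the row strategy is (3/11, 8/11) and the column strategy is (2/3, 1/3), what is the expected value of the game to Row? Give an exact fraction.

Against (2/3, 1/3), each row's expected payoff is 1: 7/3; 2: -11/3.
Taking the (3/11, 8/11)-weighted average: (3/11)·(7/3) + (8/11)·(-11/3) = -67/33.

-67/33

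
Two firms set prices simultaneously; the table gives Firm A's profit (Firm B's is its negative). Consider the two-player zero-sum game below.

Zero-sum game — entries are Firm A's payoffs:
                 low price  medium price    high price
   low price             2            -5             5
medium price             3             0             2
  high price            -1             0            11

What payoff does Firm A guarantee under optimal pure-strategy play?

Row minima: -5, 0, -1 → Firm A's maximin is 0.
Column maxima: 3, 0, 11 → Firm B's minimax is 0.
They coincide at (medium price, medium price), so the value is 0.

0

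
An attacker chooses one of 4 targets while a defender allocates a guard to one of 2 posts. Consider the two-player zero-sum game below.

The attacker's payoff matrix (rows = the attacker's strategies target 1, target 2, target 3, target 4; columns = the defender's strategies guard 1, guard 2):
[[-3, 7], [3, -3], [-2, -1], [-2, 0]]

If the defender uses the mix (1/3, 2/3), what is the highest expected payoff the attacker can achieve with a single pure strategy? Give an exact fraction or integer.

target 1: (-3)·(1/3) + (7)·(2/3) = 11/3.
target 2: (3)·(1/3) + (-3)·(2/3) = -1.
target 3: (-2)·(1/3) + (-1)·(2/3) = -4/3.
target 4: (-2)·(1/3) + (0)·(2/3) = -2/3.
The best pure response is target 1 with expected payoff 11/3.

11/3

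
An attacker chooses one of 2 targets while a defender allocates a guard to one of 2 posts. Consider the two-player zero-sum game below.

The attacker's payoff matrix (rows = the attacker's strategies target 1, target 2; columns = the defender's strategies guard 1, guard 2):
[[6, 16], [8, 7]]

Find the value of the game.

86/11

Row minima are 6 and 7, so the attacker's maximin is 7; column maxima are 8 and 16, so the defender's minimax is 8. These differ, so the equilibrium is in mixed strategies.
Let the attacker play target 1 with probability p. The defender is indifferent when 6p + 8(1−p) = 16p + 7(1−p), giving p = 1/11.
Let the defender play guard 1 with probability q. The attacker is indifferent when 6q + 16(1−q) = 8q + 7(1−q), giving q = 9/11.
The value is 6·(9/11) + (16)·(2/11) = 86/11.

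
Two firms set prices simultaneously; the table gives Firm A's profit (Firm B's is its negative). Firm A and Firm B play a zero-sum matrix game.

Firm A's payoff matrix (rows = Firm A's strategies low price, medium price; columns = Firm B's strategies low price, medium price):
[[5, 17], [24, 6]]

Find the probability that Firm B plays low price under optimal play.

11/30

Row minima are 5 and 6, so Firm A's maximin is 6; column maxima are 24 and 17, so Firm B's minimax is 17. These differ, so the equilibrium is in mixed strategies.
Let Firm B play low price with probability q. Firm A is indifferent when 5q + 17(1−q) = 24q + 6(1−q), giving q = 11/30.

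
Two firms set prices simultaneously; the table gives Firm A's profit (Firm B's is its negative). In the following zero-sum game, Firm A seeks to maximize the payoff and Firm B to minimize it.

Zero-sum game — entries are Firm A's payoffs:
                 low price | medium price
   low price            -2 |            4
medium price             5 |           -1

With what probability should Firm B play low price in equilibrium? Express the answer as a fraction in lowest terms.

5/12

Row minima are -2 and -1, so Firm A's maximin is -1; column maxima are 5 and 4, so Firm B's minimax is 4. These differ, so the equilibrium is in mixed strategies.
Let Firm B play low price with probability q. Firm A is indifferent when −2q + 4(1−q) = 5q − (1−q), giving q = 5/12.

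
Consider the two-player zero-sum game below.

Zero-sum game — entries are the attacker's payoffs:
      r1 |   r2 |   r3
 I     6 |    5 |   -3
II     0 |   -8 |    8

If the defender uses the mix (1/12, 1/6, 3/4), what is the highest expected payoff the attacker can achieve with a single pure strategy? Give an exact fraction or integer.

I: (6)·(1/12) + (5)·(1/6) + (-3)·(3/4) = -11/12.
II: (0)·(1/12) + (-8)·(1/6) + (8)·(3/4) = 14/3.
The best pure response is II with expected payoff 14/3.

14/3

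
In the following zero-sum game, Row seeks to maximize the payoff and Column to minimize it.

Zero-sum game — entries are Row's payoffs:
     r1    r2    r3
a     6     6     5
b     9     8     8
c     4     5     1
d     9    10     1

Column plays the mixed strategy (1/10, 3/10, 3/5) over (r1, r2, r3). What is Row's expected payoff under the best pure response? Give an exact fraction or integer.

81/10

a: (6)·(1/10) + (6)·(3/10) + (5)·(3/5) = 27/5.
b: (9)·(1/10) + (8)·(3/10) + (8)·(3/5) = 81/10.
c: (4)·(1/10) + (5)·(3/10) + (1)·(3/5) = 5/2.
d: (9)·(1/10) + (10)·(3/10) + (1)·(3/5) = 9/2.
The best pure response is b with expected payoff 81/10.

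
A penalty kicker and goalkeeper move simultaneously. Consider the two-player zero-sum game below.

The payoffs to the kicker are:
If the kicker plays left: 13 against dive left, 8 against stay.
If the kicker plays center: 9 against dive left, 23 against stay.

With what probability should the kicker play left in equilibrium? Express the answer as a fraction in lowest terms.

Row minima are 8 and 9, so the kicker's maximin is 9; column maxima are 13 and 23, so the goalkeeper's minimax is 13. These differ, so the equilibrium is in mixed strategies.
Let the kicker play left with probability p. The goalkeeper is indifferent when 13p + 9(1−p) = 8p + 23(1−p), giving p = 14/19.

14/19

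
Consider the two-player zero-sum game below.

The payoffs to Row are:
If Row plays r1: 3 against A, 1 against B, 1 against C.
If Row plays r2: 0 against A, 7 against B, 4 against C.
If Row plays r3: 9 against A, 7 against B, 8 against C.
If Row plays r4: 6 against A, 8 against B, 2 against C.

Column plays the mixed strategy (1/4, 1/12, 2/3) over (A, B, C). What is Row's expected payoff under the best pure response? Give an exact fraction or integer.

r1: (3)·(1/4) + (1)·(1/12) + (1)·(2/3) = 3/2.
r2: (0)·(1/4) + (7)·(1/12) + (4)·(2/3) = 13/4.
r3: (9)·(1/4) + (7)·(1/12) + (8)·(2/3) = 49/6.
r4: (6)·(1/4) + (8)·(1/12) + (2)·(2/3) = 7/2.
The best pure response is r3 with expected payoff 49/6.

49/6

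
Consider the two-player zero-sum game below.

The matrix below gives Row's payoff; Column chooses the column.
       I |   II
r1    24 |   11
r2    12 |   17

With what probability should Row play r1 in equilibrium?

Row minima are 11 and 12, so Row's maximin is 12; column maxima are 24 and 17, so Column's minimax is 17. These differ, so the equilibrium is in mixed strategies.
Let Row play r1 with probability p. Column is indifferent when 24p + 12(1−p) = 11p + 17(1−p), giving p = 5/18.

5/18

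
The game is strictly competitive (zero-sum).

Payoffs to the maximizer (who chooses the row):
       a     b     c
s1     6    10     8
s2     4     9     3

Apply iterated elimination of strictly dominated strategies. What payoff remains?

Column b is strictly dominated by a for the minimizer (6<10, 4<9); eliminate b.
Row s2 is strictly dominated by row s1 (6>4, 8>3); eliminate s2.
Column c is strictly dominated by a for the minimizer (6<8); eliminate c.
Only (s1, a) remains, with payoff 6.

6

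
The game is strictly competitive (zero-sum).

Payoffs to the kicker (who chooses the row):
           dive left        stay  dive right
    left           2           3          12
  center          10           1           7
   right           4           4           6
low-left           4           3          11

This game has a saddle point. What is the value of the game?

Row minima: 2, 1, 4, 3 → the kicker's maximin is 4.
Column maxima: 10, 4, 12 → the goalkeeper's minimax is 4.
They coincide at (right, stay), so the value is 4.

4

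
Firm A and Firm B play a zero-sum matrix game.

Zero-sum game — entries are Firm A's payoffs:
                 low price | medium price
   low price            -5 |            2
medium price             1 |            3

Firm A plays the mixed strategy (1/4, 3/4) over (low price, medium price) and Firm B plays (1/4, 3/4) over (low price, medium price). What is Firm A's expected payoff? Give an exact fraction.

Against (1/4, 3/4), each row's expected payoff is low price: 1/4; medium price: 5/2.
Taking the (1/4, 3/4)-weighted average: (1/4)·(1/4) + (3/4)·(5/2) = 31/16.

31/16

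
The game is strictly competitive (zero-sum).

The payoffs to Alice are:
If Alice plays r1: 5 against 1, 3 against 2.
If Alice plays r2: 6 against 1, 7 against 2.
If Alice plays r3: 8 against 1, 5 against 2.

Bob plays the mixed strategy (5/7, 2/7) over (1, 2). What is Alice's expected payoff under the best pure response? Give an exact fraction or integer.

r1: (5)·(5/7) + (3)·(2/7) = 31/7.
r2: (6)·(5/7) + (7)·(2/7) = 44/7.
r3: (8)·(5/7) + (5)·(2/7) = 50/7.
The best pure response is r3 with expected payoff 50/7.

50/7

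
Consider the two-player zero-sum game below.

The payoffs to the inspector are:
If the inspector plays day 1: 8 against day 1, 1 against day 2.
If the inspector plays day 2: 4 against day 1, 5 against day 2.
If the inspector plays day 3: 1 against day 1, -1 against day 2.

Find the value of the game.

9/2

Row day 3 is strictly dominated by row day 2, so the inspector never plays it.
The remaining 2×2 game on (day 1, day 2) × (day 1, day 2) has no saddle point. Let the inspector play day 1 with probability p; indifference gives 8p + 4(1−p) = p + 5(1−p), so p = 1/8.
Similarly the inspectee's optimal q on day 1 is 1/2, and the value is 8·(1/2) + (1)·(1/2) = 9/2.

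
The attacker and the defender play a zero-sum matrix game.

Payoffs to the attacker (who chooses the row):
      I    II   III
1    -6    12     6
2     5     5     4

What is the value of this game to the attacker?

54/13

Column II is strictly dominated by III for the defender (it gives the attacker more in every row).
The remaining 2×2 game on (1, 2) × (I, III) has no saddle point. Let the attacker play 1 with probability p; indifference gives −6p + 5(1−p) = 6p + 4(1−p), so p = 1/13.
Similarly the defender's optimal q on I is 2/13, and the value is -6·(2/13) + (6)·(11/13) = 54/13.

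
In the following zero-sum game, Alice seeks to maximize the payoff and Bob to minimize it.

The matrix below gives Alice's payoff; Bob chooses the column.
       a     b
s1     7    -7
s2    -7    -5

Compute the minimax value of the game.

Row minima are -7 and -7, so Alice's maximin is -7; column maxima are 7 and -5, so Bob's minimax is -5. These differ, so the equilibrium is in mixed strategies.
Let Alice play s1 with probability p. Bob is indifferent when 7p − 7(1−p) = −7p − 5(1−p), giving p = 1/8.
Let Bob play a with probability q. Alice is indifferent when 7q − 7(1−q) = −7q − 5(1−q), giving q = 1/8.
The value is 7·(1/8) + (-7)·(7/8) = -21/4.

-21/4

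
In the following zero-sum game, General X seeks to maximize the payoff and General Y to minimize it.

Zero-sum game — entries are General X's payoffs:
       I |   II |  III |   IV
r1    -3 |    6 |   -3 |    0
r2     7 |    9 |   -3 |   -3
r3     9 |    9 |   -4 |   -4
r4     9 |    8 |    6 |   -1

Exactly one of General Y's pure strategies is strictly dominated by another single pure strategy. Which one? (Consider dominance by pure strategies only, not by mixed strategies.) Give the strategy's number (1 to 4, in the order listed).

2

General Y prefers columns that give General X less. Compare II with III: -3 < 6, -3 < 9, -4 < 9, 6 < 8.
So III strictly dominates II for General Y; II is strictly dominated.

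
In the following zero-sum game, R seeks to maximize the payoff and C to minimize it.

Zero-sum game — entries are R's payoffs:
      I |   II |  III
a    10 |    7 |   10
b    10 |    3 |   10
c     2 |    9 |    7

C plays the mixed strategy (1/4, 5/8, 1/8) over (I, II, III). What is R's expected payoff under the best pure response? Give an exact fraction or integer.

65/8

a: (10)·(1/4) + (7)·(5/8) + (10)·(1/8) = 65/8.
b: (10)·(1/4) + (3)·(5/8) + (10)·(1/8) = 45/8.
c: (2)·(1/4) + (9)·(5/8) + (7)·(1/8) = 7.
The best pure response is a with expected payoff 65/8.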